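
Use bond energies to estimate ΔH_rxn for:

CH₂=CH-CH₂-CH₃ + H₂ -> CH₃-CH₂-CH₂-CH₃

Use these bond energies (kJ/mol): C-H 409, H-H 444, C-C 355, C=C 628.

Bonds broken (reactants):
  C-C: 2 × 355 = 710
  C-H: 8 × 409 = 3272
  C=C: 1 × 628 = 628
  H-H: 1 × 444 = 444
  Σ(broken) = 5054 kJ
Bonds formed (products):
  C-C: 3 × 355 = 1065
  C-H: 10 × 409 = 4090
  Σ(formed) = 5155 kJ
ΔH = Σ(broken) − Σ(formed) = 5054 − 5155 = −101 kJ

ΔH ≈ −101 kJ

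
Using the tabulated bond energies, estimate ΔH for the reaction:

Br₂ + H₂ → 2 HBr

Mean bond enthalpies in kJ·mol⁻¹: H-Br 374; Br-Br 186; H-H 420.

Bonds broken (reactants):
  Br-Br: 1 × 186 = 186
  H-H: 1 × 420 = 420
  Σ(broken) = 606 kJ
Bonds formed (products):
  H-Br: 2 × 374 = 748
  Σ(formed) = 748 kJ
ΔH = Σ(broken) − Σ(formed) = 606 − 748 = −142 kJ

ΔH ≈ −142 kJ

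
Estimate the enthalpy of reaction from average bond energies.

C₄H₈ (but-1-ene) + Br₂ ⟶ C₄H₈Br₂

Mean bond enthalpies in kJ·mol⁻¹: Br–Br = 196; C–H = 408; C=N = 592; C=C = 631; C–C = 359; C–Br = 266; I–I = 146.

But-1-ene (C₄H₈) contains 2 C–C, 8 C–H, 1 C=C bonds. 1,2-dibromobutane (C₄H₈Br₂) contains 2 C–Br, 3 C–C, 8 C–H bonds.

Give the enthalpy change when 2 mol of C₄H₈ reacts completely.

ΔH = −128 kJ

Bonds broken (reactants):
  Br–Br: 1 × 196 = 196
  C–C: 2 × 359 = 718
  C–H: 8 × 408 = 3264
  C=C: 1 × 631 = 631
  Σ(broken) = 4809 kJ
Bonds formed (products):
  C–Br: 2 × 266 = 532
  C–C: 3 × 359 = 1077
  C–H: 8 × 408 = 3264
  Σ(formed) = 4873 kJ
ΔH = Σ(broken) − Σ(formed) = 4809 − 4873 = −64 kJ
For 2× the reaction as written: 2 × (−64) = −128 kJ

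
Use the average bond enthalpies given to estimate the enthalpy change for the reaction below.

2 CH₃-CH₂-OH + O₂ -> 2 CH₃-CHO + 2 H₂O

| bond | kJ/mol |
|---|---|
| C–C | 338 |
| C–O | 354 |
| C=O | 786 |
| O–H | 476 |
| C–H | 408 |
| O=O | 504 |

Bonds broken (reactants):
  C–C: 2 × 338 = 676
  C–H: 10 × 408 = 4080
  C–O: 2 × 354 = 708
  O–H: 2 × 476 = 952
  O=O: 1 × 504 = 504
  Σ(broken) = 6920 kJ
Bonds formed (products):
  C–C: 2 × 338 = 676
  C–H: 8 × 408 = 3264
  C=O: 2 × 786 = 1572
  O–H: 4 × 476 = 1904
  Σ(formed) = 7416 kJ
ΔH = Σ(broken) − Σ(formed) = 6920 − 7416 = −496 kJ

ΔH ≈ −496 kJ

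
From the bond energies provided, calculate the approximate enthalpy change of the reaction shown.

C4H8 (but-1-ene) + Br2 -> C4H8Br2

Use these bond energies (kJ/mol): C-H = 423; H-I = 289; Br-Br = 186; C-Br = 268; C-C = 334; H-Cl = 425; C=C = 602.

Bonds broken (reactants):
  Br-Br: 1 × 186 = 186
  C-C: 2 × 334 = 668
  C-H: 8 × 423 = 3384
  C=C: 1 × 602 = 602
  Σ(broken) = 4840 kJ
Bonds formed (products):
  C-Br: 2 × 268 = 536
  C-C: 3 × 334 = 1002
  C-H: 8 × 423 = 3384
  Σ(formed) = 4922 kJ
ΔH = Σ(broken) − Σ(formed) = 4840 − 4922 = −82 kJ

ΔH ≈ −82 kJ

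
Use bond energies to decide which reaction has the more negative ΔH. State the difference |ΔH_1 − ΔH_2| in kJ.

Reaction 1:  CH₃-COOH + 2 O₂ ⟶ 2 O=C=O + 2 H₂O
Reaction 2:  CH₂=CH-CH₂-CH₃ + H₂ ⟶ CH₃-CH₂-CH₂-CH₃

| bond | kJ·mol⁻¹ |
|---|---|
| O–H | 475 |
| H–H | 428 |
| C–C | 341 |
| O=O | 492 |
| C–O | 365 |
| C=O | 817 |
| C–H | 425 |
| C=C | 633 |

Reaction 1:
  Bonds broken (reactants):
    C–C: 1 × 341 = 341
    C–H: 3 × 425 = 1275
    C–O: 1 × 365 = 365
    C=O: 1 × 817 = 817
    O–H: 1 × 475 = 475
    O=O: 2 × 492 = 984
    Σ(broken) = 4257 kJ
  Bonds formed (products):
    C=O: 4 × 817 = 3268
    O–H: 4 × 475 = 1900
    Σ(formed) = 5168 kJ
  ΔH_1 = 4257 − 5168 = −911 kJ
Reaction 2:
  Bonds broken (reactants):
    C–C: 2 × 341 = 682
    C–H: 8 × 425 = 3400
    C=C: 1 × 633 = 633
    H–H: 1 × 428 = 428
    Σ(broken) = 5143 kJ
  Bonds formed (products):
    C–C: 3 × 341 = 1023
    C–H: 10 × 425 = 4250
    Σ(formed) = 5273 kJ
  ΔH_2 = 5143 − 5273 = −130 kJ
ΔH_1 − ΔH_2 = −781 kJ, so reaction 1 has the more negative ΔH; |ΔH_1 − ΔH_2| = 781 kJ.

Reaction 1, by 781 kJ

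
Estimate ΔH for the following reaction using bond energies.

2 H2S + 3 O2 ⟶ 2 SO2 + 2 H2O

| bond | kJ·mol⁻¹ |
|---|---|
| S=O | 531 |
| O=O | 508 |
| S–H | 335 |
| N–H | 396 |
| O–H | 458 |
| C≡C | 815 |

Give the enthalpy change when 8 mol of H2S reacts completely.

Bonds broken (reactants):
  O=O: 3 × 508 = 1524
  S–H: 4 × 335 = 1340
  Σ(broken) = 2864 kJ
Bonds formed (products):
  O–H: 4 × 458 = 1832
  S=O: 4 × 531 = 2124
  Σ(formed) = 3956 kJ
ΔH = Σ(broken) − Σ(formed) = 2864 − 3956 = −1092 kJ
For 4× the reaction as written: 4 × (−1092) = −4368 kJ

ΔH = −4368 kJ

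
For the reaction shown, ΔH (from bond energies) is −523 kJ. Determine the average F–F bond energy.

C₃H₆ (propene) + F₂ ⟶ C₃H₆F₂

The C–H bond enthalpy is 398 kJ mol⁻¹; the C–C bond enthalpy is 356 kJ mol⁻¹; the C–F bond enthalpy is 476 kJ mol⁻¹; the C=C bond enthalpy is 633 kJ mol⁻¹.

Let D be the F–F bond energy.
Σ(broken) = 1×356 + 6×398 + 1×633 + 1×D = 3377 + D
Σ(formed) = 2×356 + 2×476 + 6×398 = 4052
ΔH = Σ(broken) − Σ(formed) = (3377 + D) − (4052) = −675 + D
Setting this equal to −523 kJ gives D = 152 kJ/mol.

D(F–F) ≈ 152 kJ/mol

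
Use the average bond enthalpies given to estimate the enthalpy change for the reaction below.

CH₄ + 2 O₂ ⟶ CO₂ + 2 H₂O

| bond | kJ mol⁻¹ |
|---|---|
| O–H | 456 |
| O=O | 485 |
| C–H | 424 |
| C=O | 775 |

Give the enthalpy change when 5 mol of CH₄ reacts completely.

ΔH = −3540 kJ

Bonds broken (reactants):
  C–H: 4 × 424 = 1696
  O=O: 2 × 485 = 970
  Σ(broken) = 2666 kJ
Bonds formed (products):
  C=O: 2 × 775 = 1550
  O–H: 4 × 456 = 1824
  Σ(formed) = 3374 kJ
ΔH = Σ(broken) − Σ(formed) = 2666 − 3374 = −708 kJ
For 5× the reaction as written: 5 × (−708) = −3540 kJ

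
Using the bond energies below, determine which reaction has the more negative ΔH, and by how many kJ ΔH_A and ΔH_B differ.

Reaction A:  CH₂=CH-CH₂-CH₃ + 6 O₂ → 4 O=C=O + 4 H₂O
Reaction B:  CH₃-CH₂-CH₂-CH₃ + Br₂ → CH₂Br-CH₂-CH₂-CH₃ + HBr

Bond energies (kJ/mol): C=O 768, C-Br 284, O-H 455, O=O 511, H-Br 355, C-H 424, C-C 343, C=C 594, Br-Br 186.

Reaction A:
  Bonds broken (reactants):
    C-C: 2 × 343 = 686
    C-H: 8 × 424 = 3392
    C=C: 1 × 594 = 594
    O=O: 6 × 511 = 3066
    Σ(broken) = 7738 kJ
  Bonds formed (products):
    C=O: 8 × 768 = 6144
    O-H: 8 × 455 = 3640
    Σ(formed) = 9784 kJ
  ΔH_A = 7738 − 9784 = −2046 kJ
Reaction B:
  Bonds broken (reactants):
    Br-Br: 1 × 186 = 186
    C-C: 3 × 343 = 1029
    C-H: 10 × 424 = 4240
    Σ(broken) = 5455 kJ
  Bonds formed (products):
    C-Br: 1 × 284 = 284
    C-C: 3 × 343 = 1029
    C-H: 9 × 424 = 3816
    H-Br: 1 × 355 = 355
    Σ(formed) = 5484 kJ
  ΔH_B = 5455 − 5484 = −29 kJ
ΔH_A − ΔH_B = −2017 kJ, so reaction A has the more negative ΔH; |ΔH_A − ΔH_B| = 2017 kJ.

Reaction A, by 2017 kJ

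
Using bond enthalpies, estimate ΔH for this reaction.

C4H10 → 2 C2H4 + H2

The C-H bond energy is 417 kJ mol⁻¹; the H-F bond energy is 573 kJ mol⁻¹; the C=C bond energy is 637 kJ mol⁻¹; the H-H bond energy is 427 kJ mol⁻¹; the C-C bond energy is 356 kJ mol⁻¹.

ΔH ≈ +201 kJ

Bonds broken (reactants):
  C-C: 3 × 356 = 1068
  C-H: 10 × 417 = 4170
  Σ(broken) = 5238 kJ
Bonds formed (products):
  C-H: 8 × 417 = 3336
  C=C: 2 × 637 = 1274
  H-H: 1 × 427 = 427
  Σ(formed) = 5037 kJ
ΔH = Σ(broken) − Σ(formed) = 5238 − 5037 = +201 kJ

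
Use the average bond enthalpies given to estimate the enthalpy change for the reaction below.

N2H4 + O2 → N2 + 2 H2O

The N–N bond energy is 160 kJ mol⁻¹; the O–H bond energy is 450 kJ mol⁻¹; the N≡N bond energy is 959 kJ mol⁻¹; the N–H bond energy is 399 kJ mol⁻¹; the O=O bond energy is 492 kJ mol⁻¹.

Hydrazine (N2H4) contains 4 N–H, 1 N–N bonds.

Bonds broken (reactants):
  N–H: 4 × 399 = 1596
  N–N: 1 × 160 = 160
  O=O: 1 × 492 = 492
  Σ(broken) = 2248 kJ
Bonds formed (products):
  N≡N: 1 × 959 = 959
  O–H: 4 × 450 = 1800
  Σ(formed) = 2759 kJ
ΔH = Σ(broken) − Σ(formed) = 2248 − 2759 = −511 kJ

ΔH ≈ −511 kJ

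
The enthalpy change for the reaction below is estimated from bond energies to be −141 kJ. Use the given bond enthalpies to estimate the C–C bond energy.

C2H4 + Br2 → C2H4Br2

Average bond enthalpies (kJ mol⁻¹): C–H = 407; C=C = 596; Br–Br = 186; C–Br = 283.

D(C–C) ≈ 357 kJ/mol

Let D be the C–C bond energy.
Σ(broken) = 1×186 + 4×407 + 1×596 = 2410
Σ(formed) = 2×283 + 1×D + 4×407 = 2194 + D
ΔH = Σ(broken) − Σ(formed) = (2410) − (2194 + D) = +216 − D
Setting this equal to −141 kJ gives D = 357 kJ/mol.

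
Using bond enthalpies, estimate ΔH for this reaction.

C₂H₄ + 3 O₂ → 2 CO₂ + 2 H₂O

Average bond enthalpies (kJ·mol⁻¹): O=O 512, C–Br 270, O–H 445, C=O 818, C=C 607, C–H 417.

ΔH ≈ −1241 kJ

Bonds broken (reactants):
  C–H: 4 × 417 = 1668
  C=C: 1 × 607 = 607
  O=O: 3 × 512 = 1536
  Σ(broken) = 3811 kJ
Bonds formed (products):
  C=O: 4 × 818 = 3272
  O–H: 4 × 445 = 1780
  Σ(formed) = 5052 kJ
ΔH = Σ(broken) − Σ(formed) = 3811 − 5052 = −1241 kJ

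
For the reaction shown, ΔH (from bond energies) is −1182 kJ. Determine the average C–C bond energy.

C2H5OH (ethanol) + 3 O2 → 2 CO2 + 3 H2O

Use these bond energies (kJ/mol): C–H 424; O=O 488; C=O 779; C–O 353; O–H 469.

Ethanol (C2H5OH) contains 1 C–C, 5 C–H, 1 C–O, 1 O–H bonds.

D(C–C) ≈ 342 kJ/mol

Let D be the C–C bond energy.
Σ(broken) = 1×D + 5×424 + 1×353 + 1×469 + 3×488 = 4406 + D
Σ(formed) = 4×779 + 6×469 = 5930
ΔH = Σ(broken) − Σ(formed) = (4406 + D) − (5930) = −1524 + D
Setting this equal to −1182 kJ gives D = 342 kJ/mol.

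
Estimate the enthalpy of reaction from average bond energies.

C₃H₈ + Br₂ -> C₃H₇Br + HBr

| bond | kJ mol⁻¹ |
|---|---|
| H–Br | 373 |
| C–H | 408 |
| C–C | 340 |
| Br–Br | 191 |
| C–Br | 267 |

ΔH ≈ −41 kJ

Bonds broken (reactants):
  Br–Br: 1 × 191 = 191
  C–C: 2 × 340 = 680
  C–H: 8 × 408 = 3264
  Σ(broken) = 4135 kJ
Bonds formed (products):
  C–Br: 1 × 267 = 267
  C–C: 2 × 340 = 680
  C–H: 7 × 408 = 2856
  H–Br: 1 × 373 = 373
  Σ(formed) = 4176 kJ
ΔH = Σ(broken) − Σ(formed) = 4135 − 4176 = −41 kJ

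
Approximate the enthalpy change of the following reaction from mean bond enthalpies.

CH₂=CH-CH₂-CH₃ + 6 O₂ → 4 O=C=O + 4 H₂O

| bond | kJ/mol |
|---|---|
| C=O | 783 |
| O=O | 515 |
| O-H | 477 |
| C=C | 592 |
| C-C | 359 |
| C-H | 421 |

Bonds broken (reactants):
  C-C: 2 × 359 = 718
  C-H: 8 × 421 = 3368
  C=C: 1 × 592 = 592
  O=O: 6 × 515 = 3090
  Σ(broken) = 7768 kJ
Bonds formed (products):
  C=O: 8 × 783 = 6264
  O-H: 8 × 477 = 3816
  Σ(formed) = 10080 kJ
ΔH = Σ(broken) − Σ(formed) = 7768 − 10080 = −2312 kJ

ΔH ≈ −2312 kJ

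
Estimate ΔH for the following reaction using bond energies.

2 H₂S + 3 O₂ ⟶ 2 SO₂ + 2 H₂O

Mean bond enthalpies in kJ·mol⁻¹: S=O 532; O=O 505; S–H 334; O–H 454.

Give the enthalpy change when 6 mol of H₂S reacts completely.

Bonds broken (reactants):
  O=O: 3 × 505 = 1515
  S–H: 4 × 334 = 1336
  Σ(broken) = 2851 kJ
Bonds formed (products):
  O–H: 4 × 454 = 1816
  S=O: 4 × 532 = 2128
  Σ(formed) = 3944 kJ
ΔH = Σ(broken) − Σ(formed) = 2851 − 3944 = −1093 kJ
For 3× the reaction as written: 3 × (−1093) = −3279 kJ

ΔH = −3279 kJ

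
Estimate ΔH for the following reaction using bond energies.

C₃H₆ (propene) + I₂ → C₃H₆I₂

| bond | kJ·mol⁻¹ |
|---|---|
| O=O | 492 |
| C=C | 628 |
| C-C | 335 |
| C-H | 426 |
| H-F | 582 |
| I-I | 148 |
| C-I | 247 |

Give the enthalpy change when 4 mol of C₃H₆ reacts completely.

Bonds broken (reactants):
  C-C: 1 × 335 = 335
  C-H: 6 × 426 = 2556
  C=C: 1 × 628 = 628
  I-I: 1 × 148 = 148
  Σ(broken) = 3667 kJ
Bonds formed (products):
  C-C: 2 × 335 = 670
  C-H: 6 × 426 = 2556
  C-I: 2 × 247 = 494
  Σ(formed) = 3720 kJ
ΔH = Σ(broken) − Σ(formed) = 3667 − 3720 = −53 kJ
For 4× the reaction as written: 4 × (−53) = −212 kJ

ΔH = −212 kJ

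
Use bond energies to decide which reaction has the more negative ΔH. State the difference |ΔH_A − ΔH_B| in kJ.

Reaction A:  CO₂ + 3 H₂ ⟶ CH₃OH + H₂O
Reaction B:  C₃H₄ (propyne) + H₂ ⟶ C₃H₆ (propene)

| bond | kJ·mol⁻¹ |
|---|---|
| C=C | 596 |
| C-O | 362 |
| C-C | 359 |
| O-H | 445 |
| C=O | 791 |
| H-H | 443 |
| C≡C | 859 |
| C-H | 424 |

Reaction B, by 84 kJ

Reaction A:
  Bonds broken (reactants):
    C=O: 2 × 791 = 1582
    H-H: 3 × 443 = 1329
    Σ(broken) = 2911 kJ
  Bonds formed (products):
    C-H: 3 × 424 = 1272
    C-O: 1 × 362 = 362
    O-H: 3 × 445 = 1335
    Σ(formed) = 2969 kJ
  ΔH_A = 2911 − 2969 = −58 kJ
Reaction B:
  Bonds broken (reactants):
    C≡C: 1 × 859 = 859
    C-C: 1 × 359 = 359
    C-H: 4 × 424 = 1696
    H-H: 1 × 443 = 443
    Σ(broken) = 3357 kJ
  Bonds formed (products):
    C-C: 1 × 359 = 359
    C-H: 6 × 424 = 2544
    C=C: 1 × 596 = 596
    Σ(formed) = 3499 kJ
  ΔH_B = 3357 − 3499 = −142 kJ
ΔH_A − ΔH_B = +84 kJ, so reaction B has the more negative ΔH; |ΔH_A − ΔH_B| = 84 kJ.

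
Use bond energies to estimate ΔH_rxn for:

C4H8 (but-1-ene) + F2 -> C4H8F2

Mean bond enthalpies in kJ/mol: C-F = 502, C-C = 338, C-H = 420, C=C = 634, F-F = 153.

Bonds broken (reactants):
  C-C: 2 × 338 = 676
  C-H: 8 × 420 = 3360
  C=C: 1 × 634 = 634
  F-F: 1 × 153 = 153
  Σ(broken) = 4823 kJ
Bonds formed (products):
  C-C: 3 × 338 = 1014
  C-F: 2 × 502 = 1004
  C-H: 8 × 420 = 3360
  Σ(formed) = 5378 kJ
ΔH = Σ(broken) − Σ(formed) = 4823 − 5378 = −555 kJ

ΔH ≈ −555 kJ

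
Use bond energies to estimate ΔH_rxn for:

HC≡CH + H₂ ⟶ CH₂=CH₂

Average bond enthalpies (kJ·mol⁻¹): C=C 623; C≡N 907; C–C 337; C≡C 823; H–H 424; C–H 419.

ΔH ≈ −214 kJ

Bonds broken (reactants):
  C≡C: 1 × 823 = 823
  C–H: 2 × 419 = 838
  H–H: 1 × 424 = 424
  Σ(broken) = 2085 kJ
Bonds formed (products):
  C–H: 4 × 419 = 1676
  C=C: 1 × 623 = 623
  Σ(formed) = 2299 kJ
ΔH = Σ(broken) − Σ(formed) = 2085 − 2299 = −214 kJ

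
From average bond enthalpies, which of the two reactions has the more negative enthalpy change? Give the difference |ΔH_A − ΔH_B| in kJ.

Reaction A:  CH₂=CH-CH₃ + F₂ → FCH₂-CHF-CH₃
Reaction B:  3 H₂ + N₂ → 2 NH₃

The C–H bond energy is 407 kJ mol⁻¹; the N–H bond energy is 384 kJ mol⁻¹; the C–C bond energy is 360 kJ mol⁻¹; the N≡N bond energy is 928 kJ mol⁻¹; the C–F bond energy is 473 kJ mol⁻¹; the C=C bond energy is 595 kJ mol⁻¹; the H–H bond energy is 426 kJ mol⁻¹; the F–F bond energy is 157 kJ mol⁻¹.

Reaction A:
  Bonds broken (reactants):
    C–C: 1 × 360 = 360
    C–H: 6 × 407 = 2442
    C=C: 1 × 595 = 595
    F–F: 1 × 157 = 157
    Σ(broken) = 3554 kJ
  Bonds formed (products):
    C–C: 2 × 360 = 720
    C–F: 2 × 473 = 946
    C–H: 6 × 407 = 2442
    Σ(formed) = 4108 kJ
  ΔH_A = 3554 − 4108 = −554 kJ
Reaction B:
  Bonds broken (reactants):
    H–H: 3 × 426 = 1278
    N≡N: 1 × 928 = 928
    Σ(broken) = 2206 kJ
  Bonds formed (products):
    N–H: 6 × 384 = 2304
    Σ(formed) = 2304 kJ
  ΔH_B = 2206 − 2304 = −98 kJ
ΔH_A − ΔH_B = −456 kJ, so reaction A has the more negative ΔH; |ΔH_A − ΔH_B| = 456 kJ.

Reaction A, by 456 kJ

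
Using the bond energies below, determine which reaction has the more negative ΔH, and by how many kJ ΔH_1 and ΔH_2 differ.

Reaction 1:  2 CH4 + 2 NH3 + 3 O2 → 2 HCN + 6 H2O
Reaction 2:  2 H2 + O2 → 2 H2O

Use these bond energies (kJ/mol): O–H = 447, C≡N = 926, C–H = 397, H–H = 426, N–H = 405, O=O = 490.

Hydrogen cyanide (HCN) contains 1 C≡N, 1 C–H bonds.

Reaction 1, by 488 kJ

Reaction 1:
  Bonds broken (reactants):
    C–H: 8 × 397 = 3176
    N–H: 6 × 405 = 2430
    O=O: 3 × 490 = 1470
    Σ(broken) = 7076 kJ
  Bonds formed (products):
    C≡N: 2 × 926 = 1852
    C–H: 2 × 397 = 794
    O–H: 12 × 447 = 5364
    Σ(formed) = 8010 kJ
  ΔH_1 = 7076 − 8010 = −934 kJ
Reaction 2:
  Bonds broken (reactants):
    H–H: 2 × 426 = 852
    O=O: 1 × 490 = 490
    Σ(broken) = 1342 kJ
  Bonds formed (products):
    O–H: 4 × 447 = 1788
    Σ(formed) = 1788 kJ
  ΔH_2 = 1342 − 1788 = −446 kJ
ΔH_1 − ΔH_2 = −488 kJ, so reaction 1 has the more negative ΔH; |ΔH_1 − ΔH_2| = 488 kJ.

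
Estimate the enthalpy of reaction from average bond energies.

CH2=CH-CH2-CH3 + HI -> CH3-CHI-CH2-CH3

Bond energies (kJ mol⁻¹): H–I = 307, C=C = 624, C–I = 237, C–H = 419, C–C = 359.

Bonds broken (reactants):
  C–C: 2 × 359 = 718
  C–H: 8 × 419 = 3352
  C=C: 1 × 624 = 624
  H–I: 1 × 307 = 307
  Σ(broken) = 5001 kJ
Bonds formed (products):
  C–C: 3 × 359 = 1077
  C–H: 9 × 419 = 3771
  C–I: 1 × 237 = 237
  Σ(formed) = 5085 kJ
ΔH = Σ(broken) − Σ(formed) = 5001 − 5085 = −84 kJ

ΔH ≈ −84 kJ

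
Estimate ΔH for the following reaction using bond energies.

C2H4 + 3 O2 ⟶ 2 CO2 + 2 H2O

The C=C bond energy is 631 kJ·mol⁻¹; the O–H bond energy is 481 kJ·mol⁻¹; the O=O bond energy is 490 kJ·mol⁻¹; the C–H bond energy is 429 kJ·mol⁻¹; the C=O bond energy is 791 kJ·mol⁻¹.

ΔH ≈ −1271 kJ

Bonds broken (reactants):
  C–H: 4 × 429 = 1716
  C=C: 1 × 631 = 631
  O=O: 3 × 490 = 1470
  Σ(broken) = 3817 kJ
Bonds formed (products):
  C=O: 4 × 791 = 3164
  O–H: 4 × 481 = 1924
  Σ(formed) = 5088 kJ
ΔH = Σ(broken) − Σ(formed) = 3817 − 5088 = −1271 kJ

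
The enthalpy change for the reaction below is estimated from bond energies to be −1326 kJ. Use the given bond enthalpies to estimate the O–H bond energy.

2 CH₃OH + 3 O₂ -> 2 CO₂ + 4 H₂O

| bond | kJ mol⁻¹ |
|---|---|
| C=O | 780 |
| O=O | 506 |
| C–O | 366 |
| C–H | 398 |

D(O–H) ≈ 474 kJ/mol

Let D be the O–H bond energy.
Σ(broken) = 6×398 + 2×366 + 2×D + 3×506 = 4638 + 2D
Σ(formed) = 4×780 + 8×D = 3120 + 8D
ΔH = Σ(broken) − Σ(formed) = (4638 + 2D) − (3120 + 8D) = +1518 − 6D
Setting this equal to −1326 kJ gives 6D = 2844, so D = 474 kJ/mol.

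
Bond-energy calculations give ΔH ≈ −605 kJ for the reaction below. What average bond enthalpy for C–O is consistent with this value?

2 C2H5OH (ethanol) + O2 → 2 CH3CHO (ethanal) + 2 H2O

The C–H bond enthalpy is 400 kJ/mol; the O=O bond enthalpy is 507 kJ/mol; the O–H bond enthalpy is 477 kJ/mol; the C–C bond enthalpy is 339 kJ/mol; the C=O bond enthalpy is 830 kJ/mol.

Let D be the C–O bond energy.
Σ(broken) = 2×339 + 10×400 + 2×D + 2×477 + 1×507 = 6139 + 2D
Σ(formed) = 2×339 + 8×400 + 2×830 + 4×477 = 7446
ΔH = Σ(broken) − Σ(formed) = (6139 + 2D) − (7446) = −1307 + 2D
Setting this equal to −605 kJ gives 2D = 702, so D = 351 kJ/mol.

D(C–O) ≈ 351 kJ/mol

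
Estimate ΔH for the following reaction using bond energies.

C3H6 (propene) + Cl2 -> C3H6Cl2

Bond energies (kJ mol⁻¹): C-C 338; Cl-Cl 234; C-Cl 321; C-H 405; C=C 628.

Bonds broken (reactants):
  C-C: 1 × 338 = 338
  C-H: 6 × 405 = 2430
  C=C: 1 × 628 = 628
  Cl-Cl: 1 × 234 = 234
  Σ(broken) = 3630 kJ
Bonds formed (products):
  C-C: 2 × 338 = 676
  C-Cl: 2 × 321 = 642
  C-H: 6 × 405 = 2430
  Σ(formed) = 3748 kJ
ΔH = Σ(broken) − Σ(formed) = 3630 − 3748 = −118 kJ

ΔH ≈ −118 kJ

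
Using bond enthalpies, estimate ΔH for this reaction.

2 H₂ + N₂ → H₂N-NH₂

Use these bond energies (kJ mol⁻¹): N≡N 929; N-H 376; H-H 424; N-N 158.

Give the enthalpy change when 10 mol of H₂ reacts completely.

Bonds broken (reactants):
  H-H: 2 × 424 = 848
  N≡N: 1 × 929 = 929
  Σ(broken) = 1777 kJ
Bonds formed (products):
  N-H: 4 × 376 = 1504
  N-N: 1 × 158 = 158
  Σ(formed) = 1662 kJ
ΔH = Σ(broken) − Σ(formed) = 1777 − 1662 = +115 kJ
For 5× the reaction as written: 5 × (+115) = +575 kJ

ΔH = +575 kJ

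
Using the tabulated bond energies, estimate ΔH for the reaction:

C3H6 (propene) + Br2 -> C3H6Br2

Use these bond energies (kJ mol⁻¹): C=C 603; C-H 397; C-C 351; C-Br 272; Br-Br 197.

ΔH ≈ −95 kJ

Bonds broken (reactants):
  Br-Br: 1 × 197 = 197
  C-C: 1 × 351 = 351
  C-H: 6 × 397 = 2382
  C=C: 1 × 603 = 603
  Σ(broken) = 3533 kJ
Bonds formed (products):
  C-Br: 2 × 272 = 544
  C-C: 2 × 351 = 702
  C-H: 6 × 397 = 2382
  Σ(formed) = 3628 kJ
ΔH = Σ(broken) − Σ(formed) = 3533 − 3628 = −95 kJ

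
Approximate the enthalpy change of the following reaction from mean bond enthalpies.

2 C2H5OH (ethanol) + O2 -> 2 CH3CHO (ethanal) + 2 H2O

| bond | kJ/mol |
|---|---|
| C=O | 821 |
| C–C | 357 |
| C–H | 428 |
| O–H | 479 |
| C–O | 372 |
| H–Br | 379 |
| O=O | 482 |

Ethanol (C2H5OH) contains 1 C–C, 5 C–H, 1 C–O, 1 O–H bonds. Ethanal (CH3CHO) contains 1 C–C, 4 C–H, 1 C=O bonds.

ΔH ≈ −518 kJ

Bonds broken (reactants):
  C–C: 2 × 357 = 714
  C–H: 10 × 428 = 4280
  C–O: 2 × 372 = 744
  O–H: 2 × 479 = 958
  O=O: 1 × 482 = 482
  Σ(broken) = 7178 kJ
Bonds formed (products):
  C–C: 2 × 357 = 714
  C–H: 8 × 428 = 3424
  C=O: 2 × 821 = 1642
  O–H: 4 × 479 = 1916
  Σ(formed) = 7696 kJ
ΔH = Σ(broken) − Σ(formed) = 7178 − 7696 = −518 kJ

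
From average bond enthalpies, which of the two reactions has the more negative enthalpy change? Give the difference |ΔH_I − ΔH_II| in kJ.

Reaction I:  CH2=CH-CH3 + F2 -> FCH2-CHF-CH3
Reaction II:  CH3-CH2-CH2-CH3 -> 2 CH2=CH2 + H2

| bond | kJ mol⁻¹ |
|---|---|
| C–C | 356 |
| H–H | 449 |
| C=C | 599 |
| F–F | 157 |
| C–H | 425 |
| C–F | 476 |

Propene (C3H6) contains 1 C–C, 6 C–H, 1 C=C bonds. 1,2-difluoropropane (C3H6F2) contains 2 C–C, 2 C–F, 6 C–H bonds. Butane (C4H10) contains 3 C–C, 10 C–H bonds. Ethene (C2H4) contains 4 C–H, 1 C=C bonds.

Reaction I, by 823 kJ

Reaction I:
  Bonds broken (reactants):
    C–C: 1 × 356 = 356
    C–H: 6 × 425 = 2550
    C=C: 1 × 599 = 599
    F–F: 1 × 157 = 157
    Σ(broken) = 3662 kJ
  Bonds formed (products):
    C–C: 2 × 356 = 712
    C–F: 2 × 476 = 952
    C–H: 6 × 425 = 2550
    Σ(formed) = 4214 kJ
  ΔH_I = 3662 − 4214 = −552 kJ
Reaction II:
  Bonds broken (reactants):
    C–C: 3 × 356 = 1068
    C–H: 10 × 425 = 4250
    Σ(broken) = 5318 kJ
  Bonds formed (products):
    C–H: 8 × 425 = 3400
    C=C: 2 × 599 = 1198
    H–H: 1 × 449 = 449
    Σ(formed) = 5047 kJ
  ΔH_II = 5318 − 5047 = +271 kJ
ΔH_I − ΔH_II = −823 kJ, so reaction I has the more negative ΔH; |ΔH_I − ΔH_II| = 823 kJ.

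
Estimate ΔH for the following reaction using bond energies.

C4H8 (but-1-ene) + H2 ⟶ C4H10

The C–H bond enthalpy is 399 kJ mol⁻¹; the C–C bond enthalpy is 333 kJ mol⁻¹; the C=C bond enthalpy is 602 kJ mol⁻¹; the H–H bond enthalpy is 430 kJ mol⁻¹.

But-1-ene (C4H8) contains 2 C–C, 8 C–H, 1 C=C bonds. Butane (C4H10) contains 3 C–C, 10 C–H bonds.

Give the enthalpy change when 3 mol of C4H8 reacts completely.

Bonds broken (reactants):
  C–C: 2 × 333 = 666
  C–H: 8 × 399 = 3192
  C=C: 1 × 602 = 602
  H–H: 1 × 430 = 430
  Σ(broken) = 4890 kJ
Bonds formed (products):
  C–C: 3 × 333 = 999
  C–H: 10 × 399 = 3990
  Σ(formed) = 4989 kJ
ΔH = Σ(broken) − Σ(formed) = 4890 − 4989 = −99 kJ
For 3× the reaction as written: 3 × (−99) = −297 kJ

ΔH = −297 kJ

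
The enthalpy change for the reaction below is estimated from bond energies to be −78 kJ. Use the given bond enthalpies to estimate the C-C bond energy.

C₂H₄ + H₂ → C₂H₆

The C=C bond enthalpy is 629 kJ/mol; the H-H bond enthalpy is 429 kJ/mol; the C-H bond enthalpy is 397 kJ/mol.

Let D be the C-C bond energy.
Σ(broken) = 4×397 + 1×629 + 1×429 = 2646
Σ(formed) = 1×D + 6×397 = 2382 + D
ΔH = Σ(broken) − Σ(formed) = (2646) − (2382 + D) = +264 − D
Setting this equal to −78 kJ gives D = 342 kJ/mol.

D(C-C) ≈ 342 kJ/mol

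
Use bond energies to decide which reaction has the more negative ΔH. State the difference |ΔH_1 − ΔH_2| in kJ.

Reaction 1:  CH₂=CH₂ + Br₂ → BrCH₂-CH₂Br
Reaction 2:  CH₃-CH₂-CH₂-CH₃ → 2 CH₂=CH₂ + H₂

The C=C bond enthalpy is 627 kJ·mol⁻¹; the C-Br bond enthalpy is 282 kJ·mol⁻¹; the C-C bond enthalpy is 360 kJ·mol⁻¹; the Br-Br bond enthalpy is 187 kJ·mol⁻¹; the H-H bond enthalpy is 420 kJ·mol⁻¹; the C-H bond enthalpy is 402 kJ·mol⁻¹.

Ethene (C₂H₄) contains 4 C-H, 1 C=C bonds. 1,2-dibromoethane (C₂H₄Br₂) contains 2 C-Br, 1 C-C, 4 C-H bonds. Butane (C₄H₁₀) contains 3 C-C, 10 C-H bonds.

Reaction 1, by 320 kJ

Reaction 1:
  Bonds broken (reactants):
    Br-Br: 1 × 187 = 187
    C-H: 4 × 402 = 1608
    C=C: 1 × 627 = 627
    Σ(broken) = 2422 kJ
  Bonds formed (products):
    C-Br: 2 × 282 = 564
    C-C: 1 × 360 = 360
    C-H: 4 × 402 = 1608
    Σ(formed) = 2532 kJ
  ΔH_1 = 2422 − 2532 = −110 kJ
Reaction 2:
  Bonds broken (reactants):
    C-C: 3 × 360 = 1080
    C-H: 10 × 402 = 4020
    Σ(broken) = 5100 kJ
  Bonds formed (products):
    C-H: 8 × 402 = 3216
    C=C: 2 × 627 = 1254
    H-H: 1 × 420 = 420
    Σ(formed) = 4890 kJ
  ΔH_2 = 5100 − 4890 = +210 kJ
ΔH_1 − ΔH_2 = −320 kJ, so reaction 1 has the more negative ΔH; |ΔH_1 − ΔH_2| = 320 kJ.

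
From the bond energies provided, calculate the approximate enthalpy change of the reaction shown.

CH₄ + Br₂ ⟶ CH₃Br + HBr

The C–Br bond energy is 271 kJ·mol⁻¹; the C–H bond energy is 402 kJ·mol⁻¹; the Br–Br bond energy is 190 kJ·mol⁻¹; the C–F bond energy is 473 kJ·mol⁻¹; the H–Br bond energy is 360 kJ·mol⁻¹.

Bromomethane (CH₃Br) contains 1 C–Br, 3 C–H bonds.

Bonds broken (reactants):
  Br–Br: 1 × 190 = 190
  C–H: 4 × 402 = 1608
  Σ(broken) = 1798 kJ
Bonds formed (products):
  C–Br: 1 × 271 = 271
  C–H: 3 × 402 = 1206
  H–Br: 1 × 360 = 360
  Σ(formed) = 1837 kJ
ΔH = Σ(broken) − Σ(formed) = 1798 − 1837 = −39 kJ

ΔH ≈ −39 kJ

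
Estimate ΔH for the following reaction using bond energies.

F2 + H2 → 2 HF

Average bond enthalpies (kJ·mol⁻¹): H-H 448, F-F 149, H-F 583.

ΔH ≈ −569 kJ

Bonds broken (reactants):
  F-F: 1 × 149 = 149
  H-H: 1 × 448 = 448
  Σ(broken) = 597 kJ
Bonds formed (products):
  H-F: 2 × 583 = 1166
  Σ(formed) = 1166 kJ
ΔH = Σ(broken) − Σ(formed) = 597 − 1166 = −569 kJ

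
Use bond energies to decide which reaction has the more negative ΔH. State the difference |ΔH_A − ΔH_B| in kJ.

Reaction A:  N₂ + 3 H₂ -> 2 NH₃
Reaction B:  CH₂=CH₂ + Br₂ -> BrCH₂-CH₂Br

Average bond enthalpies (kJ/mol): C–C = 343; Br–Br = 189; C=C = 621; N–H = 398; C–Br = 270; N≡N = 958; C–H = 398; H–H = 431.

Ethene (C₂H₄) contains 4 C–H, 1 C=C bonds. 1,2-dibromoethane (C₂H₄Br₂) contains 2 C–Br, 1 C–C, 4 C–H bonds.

Reaction A, by 64 kJ

Reaction A:
  Bonds broken (reactants):
    H–H: 3 × 431 = 1293
    N≡N: 1 × 958 = 958
    Σ(broken) = 2251 kJ
  Bonds formed (products):
    N–H: 6 × 398 = 2388
    Σ(formed) = 2388 kJ
  ΔH_A = 2251 − 2388 = −137 kJ
Reaction B:
  Bonds broken (reactants):
    Br–Br: 1 × 189 = 189
    C–H: 4 × 398 = 1592
    C=C: 1 × 621 = 621
    Σ(broken) = 2402 kJ
  Bonds formed (products):
    C–Br: 2 × 270 = 540
    C–C: 1 × 343 = 343
    C–H: 4 × 398 = 1592
    Σ(formed) = 2475 kJ
  ΔH_B = 2402 − 2475 = −73 kJ
ΔH_A − ΔH_B = −64 kJ, so reaction A has the more negative ΔH; |ΔH_A − ΔH_B| = 64 kJ.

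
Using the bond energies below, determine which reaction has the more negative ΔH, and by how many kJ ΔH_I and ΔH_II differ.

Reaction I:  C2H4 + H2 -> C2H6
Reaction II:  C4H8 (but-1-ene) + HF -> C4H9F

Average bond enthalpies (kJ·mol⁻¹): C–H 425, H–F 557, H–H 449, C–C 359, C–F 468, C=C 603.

Reaction I:
  Bonds broken (reactants):
    C–H: 4 × 425 = 1700
    C=C: 1 × 603 = 603
    H–H: 1 × 449 = 449
    Σ(broken) = 2752 kJ
  Bonds formed (products):
    C–C: 1 × 359 = 359
    C–H: 6 × 425 = 2550
    Σ(formed) = 2909 kJ
  ΔH_I = 2752 − 2909 = −157 kJ
Reaction II:
  Bonds broken (reactants):
    C–C: 2 × 359 = 718
    C–H: 8 × 425 = 3400
    C=C: 1 × 603 = 603
    H–F: 1 × 557 = 557
    Σ(broken) = 5278 kJ
  Bonds formed (products):
    C–C: 3 × 359 = 1077
    C–F: 1 × 468 = 468
    C–H: 9 × 425 = 3825
    Σ(formed) = 5370 kJ
  ΔH_II = 5278 − 5370 = −92 kJ
ΔH_I − ΔH_II = −65 kJ, so reaction I has the more negative ΔH; |ΔH_I − ΔH_II| = 65 kJ.

Reaction I, by 65 kJ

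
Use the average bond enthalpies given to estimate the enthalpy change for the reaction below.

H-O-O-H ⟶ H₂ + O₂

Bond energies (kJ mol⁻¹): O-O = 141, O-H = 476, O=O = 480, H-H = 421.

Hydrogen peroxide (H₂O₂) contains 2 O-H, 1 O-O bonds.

ΔH ≈ +192 kJ

Bonds broken (reactants):
  O-H: 2 × 476 = 952
  O-O: 1 × 141 = 141
  Σ(broken) = 1093 kJ
Bonds formed (products):
  H-H: 1 × 421 = 421
  O=O: 1 × 480 = 480
  Σ(formed) = 901 kJ
ΔH = Σ(broken) − Σ(formed) = 1093 − 901 = +192 kJ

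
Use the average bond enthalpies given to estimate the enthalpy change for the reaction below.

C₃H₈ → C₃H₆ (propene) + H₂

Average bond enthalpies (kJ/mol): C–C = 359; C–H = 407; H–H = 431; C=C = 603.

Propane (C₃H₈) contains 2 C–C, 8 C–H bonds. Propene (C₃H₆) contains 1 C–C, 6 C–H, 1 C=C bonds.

Bonds broken (reactants):
  C–C: 2 × 359 = 718
  C–H: 8 × 407 = 3256
  Σ(broken) = 3974 kJ
Bonds formed (products):
  C–C: 1 × 359 = 359
  C–H: 6 × 407 = 2442
  C=C: 1 × 603 = 603
  H–H: 1 × 431 = 431
  Σ(formed) = 3835 kJ
ΔH = Σ(broken) − Σ(formed) = 3974 − 3835 = +139 kJ

ΔH ≈ +139 kJ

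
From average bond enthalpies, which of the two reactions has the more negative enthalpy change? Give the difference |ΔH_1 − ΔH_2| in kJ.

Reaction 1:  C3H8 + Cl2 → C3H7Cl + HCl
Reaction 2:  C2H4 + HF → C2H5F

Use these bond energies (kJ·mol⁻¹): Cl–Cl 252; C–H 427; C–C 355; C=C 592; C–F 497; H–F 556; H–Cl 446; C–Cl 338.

Reaction 2, by 26 kJ

Reaction 1:
  Bonds broken (reactants):
    C–C: 2 × 355 = 710
    C–H: 8 × 427 = 3416
    Cl–Cl: 1 × 252 = 252
    Σ(broken) = 4378 kJ
  Bonds formed (products):
    C–C: 2 × 355 = 710
    C–Cl: 1 × 338 = 338
    C–H: 7 × 427 = 2989
    H–Cl: 1 × 446 = 446
    Σ(formed) = 4483 kJ
  ΔH_1 = 4378 − 4483 = −105 kJ
Reaction 2:
  Bonds broken (reactants):
    C–H: 4 × 427 = 1708
    C=C: 1 × 592 = 592
    H–F: 1 × 556 = 556
    Σ(broken) = 2856 kJ
  Bonds formed (products):
    C–C: 1 × 355 = 355
    C–F: 1 × 497 = 497
    C–H: 5 × 427 = 2135
    Σ(formed) = 2987 kJ
  ΔH_2 = 2856 − 2987 = −131 kJ
ΔH_1 − ΔH_2 = +26 kJ, so reaction 2 has the more negative ΔH; |ΔH_1 − ΔH_2| = 26 kJ.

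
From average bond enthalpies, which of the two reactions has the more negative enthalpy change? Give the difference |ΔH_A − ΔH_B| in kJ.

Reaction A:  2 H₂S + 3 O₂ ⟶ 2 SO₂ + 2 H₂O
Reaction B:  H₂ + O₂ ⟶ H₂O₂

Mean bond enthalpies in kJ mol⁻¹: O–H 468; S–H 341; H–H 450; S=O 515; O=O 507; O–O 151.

Reaction A:
  Bonds broken (reactants):
    O=O: 3 × 507 = 1521
    S–H: 4 × 341 = 1364
    Σ(broken) = 2885 kJ
  Bonds formed (products):
    O–H: 4 × 468 = 1872
    S=O: 4 × 515 = 2060
    Σ(formed) = 3932 kJ
  ΔH_A = 2885 − 3932 = −1047 kJ
Reaction B:
  Bonds broken (reactants):
    H–H: 1 × 450 = 450
    O=O: 1 × 507 = 507
    Σ(broken) = 957 kJ
  Bonds formed (products):
    O–H: 2 × 468 = 936
    O–O: 1 × 151 = 151
    Σ(formed) = 1087 kJ
  ΔH_B = 957 − 1087 = −130 kJ
ΔH_A − ΔH_B = −917 kJ, so reaction A has the more negative ΔH; |ΔH_A − ΔH_B| = 917 kJ.

Reaction A, by 917 kJ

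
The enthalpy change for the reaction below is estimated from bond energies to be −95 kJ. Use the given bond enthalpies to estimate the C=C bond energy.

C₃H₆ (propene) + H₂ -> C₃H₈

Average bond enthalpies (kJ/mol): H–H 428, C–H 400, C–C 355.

Let D be the C=C bond energy.
Σ(broken) = 1×355 + 6×400 + 1×D + 1×428 = 3183 + D
Σ(formed) = 2×355 + 8×400 = 3910
ΔH = Σ(broken) − Σ(formed) = (3183 + D) − (3910) = −727 + D
Setting this equal to −95 kJ gives D = 632 kJ/mol.

D(C=C) ≈ 632 kJ/mol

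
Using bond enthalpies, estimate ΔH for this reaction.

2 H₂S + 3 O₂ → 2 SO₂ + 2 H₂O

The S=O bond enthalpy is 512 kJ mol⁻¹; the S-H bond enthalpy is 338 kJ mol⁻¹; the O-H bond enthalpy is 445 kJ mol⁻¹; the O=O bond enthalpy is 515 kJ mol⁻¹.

ΔH ≈ −931 kJ

Bonds broken (reactants):
  O=O: 3 × 515 = 1545
  S-H: 4 × 338 = 1352
  Σ(broken) = 2897 kJ
Bonds formed (products):
  O-H: 4 × 445 = 1780
  S=O: 4 × 512 = 2048
  Σ(formed) = 3828 kJ
ΔH = Σ(broken) − Σ(formed) = 2897 − 3828 = −931 kJ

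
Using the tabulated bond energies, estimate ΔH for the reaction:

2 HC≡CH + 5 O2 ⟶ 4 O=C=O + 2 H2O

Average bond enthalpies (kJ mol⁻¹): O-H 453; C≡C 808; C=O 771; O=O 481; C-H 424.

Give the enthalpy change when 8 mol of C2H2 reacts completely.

Bonds broken (reactants):
  C≡C: 2 × 808 = 1616
  C-H: 4 × 424 = 1696
  O=O: 5 × 481 = 2405
  Σ(broken) = 5717 kJ
Bonds formed (products):
  C=O: 8 × 771 = 6168
  O-H: 4 × 453 = 1812
  Σ(formed) = 7980 kJ
ΔH = Σ(broken) − Σ(formed) = 5717 − 7980 = −2263 kJ
For 4× the reaction as written: 4 × (−2263) = −9052 kJ

ΔH = −9052 kJ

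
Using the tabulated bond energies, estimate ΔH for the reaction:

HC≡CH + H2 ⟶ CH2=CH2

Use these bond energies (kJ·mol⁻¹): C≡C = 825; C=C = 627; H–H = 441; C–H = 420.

ΔH ≈ −201 kJ

Bonds broken (reactants):
  C≡C: 1 × 825 = 825
  C–H: 2 × 420 = 840
  H–H: 1 × 441 = 441
  Σ(broken) = 2106 kJ
Bonds formed (products):
  C–H: 4 × 420 = 1680
  C=C: 1 × 627 = 627
  Σ(formed) = 2307 kJ
ΔH = Σ(broken) − Σ(formed) = 2106 − 2307 = −201 kJ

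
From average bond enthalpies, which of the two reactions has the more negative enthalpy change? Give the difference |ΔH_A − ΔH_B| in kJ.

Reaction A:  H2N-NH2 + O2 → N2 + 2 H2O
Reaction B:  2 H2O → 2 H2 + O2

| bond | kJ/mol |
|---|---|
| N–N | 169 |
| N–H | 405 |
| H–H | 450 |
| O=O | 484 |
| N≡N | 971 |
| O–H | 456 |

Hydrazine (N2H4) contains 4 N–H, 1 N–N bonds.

Reaction A, by 962 kJ

Reaction A:
  Bonds broken (reactants):
    N–H: 4 × 405 = 1620
    N–N: 1 × 169 = 169
    O=O: 1 × 484 = 484
    Σ(broken) = 2273 kJ
  Bonds formed (products):
    N≡N: 1 × 971 = 971
    O–H: 4 × 456 = 1824
    Σ(formed) = 2795 kJ
  ΔH_A = 2273 − 2795 = −522 kJ
Reaction B:
  Bonds broken (reactants):
    O–H: 4 × 456 = 1824
    Σ(broken) = 1824 kJ
  Bonds formed (products):
    H–H: 2 × 450 = 900
    O=O: 1 × 484 = 484
    Σ(formed) = 1384 kJ
  ΔH_B = 1824 − 1384 = +440 kJ
ΔH_A − ΔH_B = −962 kJ, so reaction A has the more negative ΔH; |ΔH_A − ΔH_B| = 962 kJ.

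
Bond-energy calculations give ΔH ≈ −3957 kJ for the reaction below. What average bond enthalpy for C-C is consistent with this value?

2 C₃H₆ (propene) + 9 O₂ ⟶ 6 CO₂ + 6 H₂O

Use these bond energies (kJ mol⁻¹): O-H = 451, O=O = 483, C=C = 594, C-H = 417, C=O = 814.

D(C-C) ≈ 342 kJ/mol

Let D be the C-C bond energy.
Σ(broken) = 2×D + 12×417 + 2×594 + 9×483 = 10539 + 2D
Σ(formed) = 12×814 + 12×451 = 15180
ΔH = Σ(broken) − Σ(formed) = (10539 + 2D) − (15180) = −4641 + 2D
Setting this equal to −3957 kJ gives 2D = 684, so D = 342 kJ/mol.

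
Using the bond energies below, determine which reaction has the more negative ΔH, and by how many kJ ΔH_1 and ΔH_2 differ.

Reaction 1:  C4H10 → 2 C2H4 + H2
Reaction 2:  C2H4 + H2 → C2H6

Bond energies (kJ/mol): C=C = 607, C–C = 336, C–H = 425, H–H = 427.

Reaction 2, by 369 kJ

Reaction 1:
  Bonds broken (reactants):
    C–C: 3 × 336 = 1008
    C–H: 10 × 425 = 4250
    Σ(broken) = 5258 kJ
  Bonds formed (products):
    C–H: 8 × 425 = 3400
    C=C: 2 × 607 = 1214
    H–H: 1 × 427 = 427
    Σ(formed) = 5041 kJ
  ΔH_1 = 5258 − 5041 = +217 kJ
Reaction 2:
  Bonds broken (reactants):
    C–H: 4 × 425 = 1700
    C=C: 1 × 607 = 607
    H–H: 1 × 427 = 427
    Σ(broken) = 2734 kJ
  Bonds formed (products):
    C–C: 1 × 336 = 336
    C–H: 6 × 425 = 2550
    Σ(formed) = 2886 kJ
  ΔH_2 = 2734 − 2886 = −152 kJ
ΔH_1 − ΔH_2 = +369 kJ, so reaction 2 has the more negative ΔH; |ΔH_1 − ΔH_2| = 369 kJ.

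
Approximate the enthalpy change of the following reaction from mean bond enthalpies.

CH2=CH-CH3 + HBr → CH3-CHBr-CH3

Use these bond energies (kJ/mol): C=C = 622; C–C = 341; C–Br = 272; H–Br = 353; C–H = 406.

Bonds broken (reactants):
  C–C: 1 × 341 = 341
  C–H: 6 × 406 = 2436
  C=C: 1 × 622 = 622
  H–Br: 1 × 353 = 353
  Σ(broken) = 3752 kJ
Bonds formed (products):
  C–Br: 1 × 272 = 272
  C–C: 2 × 341 = 682
  C–H: 7 × 406 = 2842
  Σ(formed) = 3796 kJ
ΔH = Σ(broken) − Σ(formed) = 3752 − 3796 = −44 kJ

ΔH ≈ −44 kJ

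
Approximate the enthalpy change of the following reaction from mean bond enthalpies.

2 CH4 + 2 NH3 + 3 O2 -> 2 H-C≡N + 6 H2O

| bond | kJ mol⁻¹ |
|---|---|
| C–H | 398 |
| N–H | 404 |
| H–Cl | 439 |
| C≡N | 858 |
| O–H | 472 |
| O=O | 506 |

Bonds broken (reactants):
  C–H: 8 × 398 = 3184
  N–H: 6 × 404 = 2424
  O=O: 3 × 506 = 1518
  Σ(broken) = 7126 kJ
Bonds formed (products):
  C≡N: 2 × 858 = 1716
  C–H: 2 × 398 = 796
  O–H: 12 × 472 = 5664
  Σ(formed) = 8176 kJ
ΔH = Σ(broken) − Σ(formed) = 7126 − 8176 = −1050 kJ

ΔH ≈ −1050 kJ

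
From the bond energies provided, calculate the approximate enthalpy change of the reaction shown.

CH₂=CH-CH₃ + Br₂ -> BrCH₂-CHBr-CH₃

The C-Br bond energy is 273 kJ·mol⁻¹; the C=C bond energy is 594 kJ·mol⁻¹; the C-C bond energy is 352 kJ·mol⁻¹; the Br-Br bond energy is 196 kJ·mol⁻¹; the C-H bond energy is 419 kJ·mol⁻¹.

ΔH ≈ −108 kJ

Bonds broken (reactants):
  Br-Br: 1 × 196 = 196
  C-C: 1 × 352 = 352
  C-H: 6 × 419 = 2514
  C=C: 1 × 594 = 594
  Σ(broken) = 3656 kJ
Bonds formed (products):
  C-Br: 2 × 273 = 546
  C-C: 2 × 352 = 704
  C-H: 6 × 419 = 2514
  Σ(formed) = 3764 kJ
ΔH = Σ(broken) − Σ(formed) = 3656 − 3764 = −108 kJ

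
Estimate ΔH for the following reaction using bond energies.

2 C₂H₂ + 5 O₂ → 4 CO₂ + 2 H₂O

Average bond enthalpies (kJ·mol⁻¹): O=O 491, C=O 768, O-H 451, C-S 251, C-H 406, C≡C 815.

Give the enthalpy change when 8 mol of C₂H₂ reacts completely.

ΔH = −8956 kJ

Bonds broken (reactants):
  C≡C: 2 × 815 = 1630
  C-H: 4 × 406 = 1624
  O=O: 5 × 491 = 2455
  Σ(broken) = 5709 kJ
Bonds formed (products):
  C=O: 8 × 768 = 6144
  O-H: 4 × 451 = 1804
  Σ(formed) = 7948 kJ
ΔH = Σ(broken) − Σ(formed) = 5709 − 7948 = −2239 kJ
For 4× the reaction as written: 4 × (−2239) = −8956 kJ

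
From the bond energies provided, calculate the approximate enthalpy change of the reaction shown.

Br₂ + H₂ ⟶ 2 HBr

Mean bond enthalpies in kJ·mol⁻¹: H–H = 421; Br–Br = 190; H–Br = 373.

Bonds broken (reactants):
  Br–Br: 1 × 190 = 190
  H–H: 1 × 421 = 421
  Σ(broken) = 611 kJ
Bonds formed (products):
  H–Br: 2 × 373 = 746
  Σ(formed) = 746 kJ
ΔH = Σ(broken) − Σ(formed) = 611 − 746 = −135 kJ

ΔH ≈ −135 kJ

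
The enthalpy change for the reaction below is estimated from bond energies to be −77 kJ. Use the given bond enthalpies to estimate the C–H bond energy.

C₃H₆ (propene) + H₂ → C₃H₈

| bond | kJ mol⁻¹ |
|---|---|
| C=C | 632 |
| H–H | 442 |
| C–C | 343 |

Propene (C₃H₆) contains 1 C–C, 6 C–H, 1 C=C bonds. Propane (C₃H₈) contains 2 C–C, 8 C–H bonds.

Let D be the C–H bond energy.
Σ(broken) = 1×343 + 6×D + 1×632 + 1×442 = 1417 + 6D
Σ(formed) = 2×343 + 8×D = 686 + 8D
ΔH = Σ(broken) − Σ(formed) = (1417 + 6D) − (686 + 8D) = +731 − 2D
Setting this equal to −77 kJ gives 2D = 808, so D = 404 kJ/mol.

D(C–H) ≈ 404 kJ/mol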